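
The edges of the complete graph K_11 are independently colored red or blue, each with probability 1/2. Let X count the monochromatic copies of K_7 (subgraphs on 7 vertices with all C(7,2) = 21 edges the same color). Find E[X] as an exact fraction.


Let X = Σ_S X_S over the C(11, 7) = 330 subsets S of size 7, where X_S = 1 if the K_7 on S is monochromatic.
For a fixed S, the K_7 on S has C(7, 2) = 21 edges. P[all 21 edges red] = (1/2)^21, and likewise for blue, so P[monochromatic] = 2·(1/2)^21 = 2^{1 − 21} = 1/1048576.
By linearity of expectation: E[X] = C(11, 7) · 2^{1 − 21} = 330 · 1/1048576 = 165/524288.
Numerically: E[X] ≈ 0.000.

E[X] = C(11,7)·2^(1−C(7,2)) = 165/524288 ≈ 0.000.


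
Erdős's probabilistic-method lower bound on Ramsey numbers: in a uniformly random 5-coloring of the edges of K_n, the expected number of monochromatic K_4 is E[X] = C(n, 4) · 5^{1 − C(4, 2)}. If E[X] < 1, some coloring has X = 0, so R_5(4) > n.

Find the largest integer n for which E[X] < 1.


We need C(n, 4) · 5^{1 − 6} < 1, i.e. C(n, 4) < 5^{6 − 1} = 3125.
Check values of n near the boundary:
  n = 15: C(15, 4) = 1365; 1365 < 3125? YES
  n = 16: C(16, 4) = 1820; 1820 < 3125? YES
  n = 17: C(17, 4) = 2380; 2380 < 3125? YES
  n = 18: C(18, 4) = 3060; 3060 < 3125? YES
  n = 19: C(19, 4) = 3876; 3876 < 3125? NO
  n = 20: C(20, 4) = 4845; 4845 < 3125? NO
  n = 21: C(21, 4) = 5985; 5985 < 3125? NO
The largest n with C(n, 4) < 3125 is n = 18 (where E[X] = 612/625 ≈ 0.97920). Hence R_5(4) > 18, i.e. R_5(4) ≥ 19.

Largest n = 18; hence R_5(4) > 18.


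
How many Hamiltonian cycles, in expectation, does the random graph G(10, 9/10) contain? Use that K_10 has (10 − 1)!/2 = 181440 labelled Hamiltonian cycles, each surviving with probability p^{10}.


K_10 has (10 − 1)!/2 = 181440 labelled Hamiltonian cycles.
For each such Hamiltonian cycle H, let X_H = 1 if all 10 edges of H are present in G. Then P[X_H = 1] = p^{10} = (9/10)^{10} = 3486784401/10000000000.
Summing the indicators: E[X] = Σ_H E[X_H] = 181440 · p^{10} = 181440 · 3486784401/10000000000 = 1977006755367/31250000.
Numerically: E[X] ≈ 63264.2.

E[X] = 181440 · (9/10)^{10} = 1977006755367/31250000 ≈ 63264.2.


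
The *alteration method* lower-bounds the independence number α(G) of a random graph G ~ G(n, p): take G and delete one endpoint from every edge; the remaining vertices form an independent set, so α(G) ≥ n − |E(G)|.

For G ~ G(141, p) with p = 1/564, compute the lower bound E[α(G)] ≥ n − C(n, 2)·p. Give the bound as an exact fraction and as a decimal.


E[|E(G)|] = C(141, 2)·p = 9870 · (1/564) = 35/2.
E[α(G)] ≥ n − E[|E(G)|] = 141 − 35/2 = 247/2.
Numerically: ≈ 123.500.
(This is only a lower bound; the true E[α(G)] may be larger.)

E[α(G)] ≥ 247/2 ≈ 123.500.


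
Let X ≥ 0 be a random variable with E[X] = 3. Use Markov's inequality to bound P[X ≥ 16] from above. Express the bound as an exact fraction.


μ = E[X] = 3, a = 16.
Markov: P[X ≥ 16] ≤ μ/a = (3)/16 = 3/16.
Numerically: ≈ 0.1875.
(Since a = 16 > μ = 3.0000, the bound 3/16 is < 1 and informative.)

P[X ≥ 16] ≤ 3/16 ≈ 0.1875.


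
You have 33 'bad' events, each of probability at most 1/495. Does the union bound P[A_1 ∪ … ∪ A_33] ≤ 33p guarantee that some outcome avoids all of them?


Union bound: P[∪_{i=1}^{33} A_i] ≤ Σ_i P[A_i] ≤ 33·p = 33·(1/495) = 1/15.
Numerically: 1/15 ≈ 0.0667.
Is 1/15 < 1? YES.
Since P[∪ A_i] ≤ 1/15 < 1, the complement has P[∩ A_i^c] ≥ 1 − 1/15 = 14/15 > 0, so some outcome avoids every A_i.

33·p = 1/15 ≈ 0.0667; existence CERTIFIED by the union bound.


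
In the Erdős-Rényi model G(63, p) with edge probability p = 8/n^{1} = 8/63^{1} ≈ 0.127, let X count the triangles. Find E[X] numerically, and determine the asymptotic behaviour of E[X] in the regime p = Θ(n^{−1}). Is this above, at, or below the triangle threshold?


Number of potential triangles: C(63, 3) = 39711.
Each occurs with probability p³ ≈ (0.127)³ ≈ 2.047615e-03.
By linearity: E[X] = C(63, 3)·p³ ≈ 39711 · 2.047615e-03 ≈ 81.3128.
Here α = 1, so p = 8/n is exactly at the triangle threshold p ~ 1/n. Asymptotically E[X] → c³/6 = 8³/6 = 256/3 ≈ 85.3333, a bounded constant. In this regime the triangle count is asymptotically Poisson(c³/6).

E[X] ≈ 81.3128; in regime p = Θ(1/n^{1}) E[X] stays bounded (at the triangle threshold p ~ 1/n).


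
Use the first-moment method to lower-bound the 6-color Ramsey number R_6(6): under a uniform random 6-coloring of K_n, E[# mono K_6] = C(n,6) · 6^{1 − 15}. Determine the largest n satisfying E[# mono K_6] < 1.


We need C(n, 6) · 6^{1 − 15} < 1, i.e. C(n, 6) < 6^{15 − 1} = 78364164096.
Check values of n near the boundary:
  n = 194: C(194, 6) = 68482017072; 68482017072 < 78364164096? YES
  n = 195: C(195, 6) = 70656049360; 70656049360 < 78364164096? YES
  n = 196: C(196, 6) = 72887293024; 72887293024 < 78364164096? YES
  n = 197: C(197, 6) = 75176946208; 75176946208 < 78364164096? YES
  n = 198: C(198, 6) = 77526225777; 77526225777 < 78364164096? YES
  n = 199: C(199, 6) = 79936367511; 79936367511 < 78364164096? NO
The largest n with C(n, 6) < 78364164096 is n = 198 (where E[X] = 25842075259/26121388032 ≈ 0.989307). Hence R_6(6) > 198, i.e. R_6(6) ≥ 199.

Largest n = 198; hence R_6(6) > 198.


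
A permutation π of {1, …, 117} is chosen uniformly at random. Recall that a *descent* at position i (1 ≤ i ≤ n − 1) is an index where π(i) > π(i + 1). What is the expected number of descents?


Write X = Σ X_I over i = 1, …, 116, with X_I the indicator of one descent.
There are 116 indicators.
For each fixed i, the pair (π(i), π(i+1)) is a uniformly random ordered pair of distinct values from {1, …, 117}; by symmetry P[π(i) > π(i+1)] = 1/2.
By linearity: E[X] = 116 · (1/2) = (117 − 1) · (1/2) = 58 ≈ 58.000000.

E[X] = 58 = 58.000000.


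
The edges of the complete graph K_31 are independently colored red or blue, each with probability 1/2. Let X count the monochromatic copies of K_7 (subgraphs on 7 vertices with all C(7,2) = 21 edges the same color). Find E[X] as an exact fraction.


Let X = Σ_S X_S over the C(31, 7) = 2629575 subsets S of size 7, where X_S = 1 if the K_7 on S is monochromatic.
For a fixed S, the K_7 on S has C(7, 2) = 21 edges. P[all 21 edges red] = (1/2)^21, and likewise for blue, so P[monochromatic] = 2·(1/2)^21 = 2^{1 − 21} = 1/1048576.
Summing: E[X] = C(31, 7) · 2^{1 − 21} = 2629575 · 1/1048576 = 2629575/1048576.
Numerically: E[X] ≈ 2.507758.

E[X] = C(31,7)·2^(1−C(7,2)) = 2629575/1048576 ≈ 2.507758.


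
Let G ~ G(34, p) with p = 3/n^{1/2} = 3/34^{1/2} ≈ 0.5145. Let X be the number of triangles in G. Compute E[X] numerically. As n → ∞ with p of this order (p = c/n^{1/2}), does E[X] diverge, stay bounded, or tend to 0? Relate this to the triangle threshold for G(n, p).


Number of potential triangles: C(34, 3) = 5984.
Each occurs with probability p³ ≈ (0.5145)³ ≈ 1.361901e-01.
By linearity: E[X] = C(34, 3)·p³ ≈ 5984 · 1.361901e-01 ≈ 814.9613.
Since α = 1/2 < 1, p = c/n^{1/2} ≫ 1/n is above the triangle threshold p ~ 1/n. Asymptotically E[X] ~ (c³/6)·n^{3(1−α)} = (3³/6)·n^{1.5} → ∞; triangles are abundant w.h.p.

E[X] ≈ 814.9613; in regime p = Θ(1/n^{1/2}) E[X] diverges (above the triangle threshold p ~ 1/n).


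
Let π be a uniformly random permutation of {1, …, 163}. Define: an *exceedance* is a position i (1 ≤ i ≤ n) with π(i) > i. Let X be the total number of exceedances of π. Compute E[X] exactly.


Write X = Σ_{i=1}^{163} X_i, where X_i = 1_{π(i) > i}.
For each fixed i, π(i) is uniform over {1, …, 163} (marginal of a uniform permutation), so P[π(i) > i] = (n − i)/n. Summing: Σ_{i=1}^{163} (n − i)/n = (0 + 1 + … + 162)/163 = 163(163 − 1)/(2·163) = (163 − 1)/2.
Hence E[X] = Σ_{i=1}^{163} (163 − i)/163 = 81 ≈ 81.00000.

E[X] = 81 = 81.00000.


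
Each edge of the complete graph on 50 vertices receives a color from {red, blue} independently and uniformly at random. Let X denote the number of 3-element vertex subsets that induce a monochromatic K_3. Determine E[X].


Let X = Σ_S X_S over the C(50, 3) = 19600 subsets S of size 3, where X_S = 1 if the K_3 on S is monochromatic.
For a fixed S, the K_3 on S has C(3, 2) = 3 edges. P[all 3 edges red] = (1/2)^3, and likewise for blue, so P[monochromatic] = 2·(1/2)^3 = 2^{1 − 3} = 1/4.
Summing: E[X] = C(50, 3) · 2^{1 − 3} = 19600 · 1/4 = 4900.
Numerically: E[X] ≈ 4900.0000.

E[X] = C(50,3)·2^(1−C(3,2)) = 4900 ≈ 4900.0000.


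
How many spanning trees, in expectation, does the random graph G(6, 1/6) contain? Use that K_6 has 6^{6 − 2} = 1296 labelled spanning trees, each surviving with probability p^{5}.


K_6 has 6^{6 − 2} = 1296 labelled spanning trees.
For each such spanning tree H, let X_H = 1 if all 5 edges of H are present in G. Then P[X_H = 1] = p^{5} = (1/6)^{5} = 1/7776.
By linearity of expectation: E[X] = Σ_H E[X_H] = 1296 · p^{5} = 1296 · 1/7776 = 1/6.
Numerically: E[X] ≈ 0.1667.

E[X] = 1296 · (1/6)^{5} = 1/6 ≈ 0.1667.


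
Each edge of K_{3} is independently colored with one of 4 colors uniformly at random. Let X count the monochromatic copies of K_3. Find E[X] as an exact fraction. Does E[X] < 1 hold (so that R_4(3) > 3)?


E[X] = C(3, 3) · 4^{1 − 3} = 1 · 4^{−2} = 1/16.
As a reduced fraction: E[X] = 1/16 ≈ 0.0625.
Is E[X] < 1? YES.
Since E[X] < 1, there exists a 4-coloring of K_{3} with no monochromatic K_3; hence R_4(3) > 3.

E[X] = 1/16 ≈ 0.0625; E[X] < 1, so R_4(3) > 3.


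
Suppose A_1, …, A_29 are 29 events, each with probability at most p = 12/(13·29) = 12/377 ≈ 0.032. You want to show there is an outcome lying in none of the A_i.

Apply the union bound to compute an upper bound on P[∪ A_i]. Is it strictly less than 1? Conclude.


Union bound: P[∪_{i=1}^{29} A_i] ≤ Σ_i P[A_i] ≤ 29·p = 29·(12/377) = 12/13.
Numerically: 12/13 ≈ 0.923.
Is 12/13 < 1? YES.
Since P[∪ A_i] ≤ 12/13 < 1, the complement has P[∩ A_i^c] ≥ 1 − 12/13 = 1/13 > 0, so some outcome avoids every A_i.

29·p = 12/13 ≈ 0.923; existence CERTIFIED by the union bound.


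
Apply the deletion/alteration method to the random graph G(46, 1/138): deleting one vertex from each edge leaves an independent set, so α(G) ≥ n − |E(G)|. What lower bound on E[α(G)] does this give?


E[|E(G)|] = C(46, 2)·p = 1035 · (1/138) = 15/2.
E[α(G)] ≥ n − E[|E(G)|] = 46 − 15/2 = 77/2.
Numerically: ≈ 38.500.
(This is only a lower bound; the true E[α(G)] may be larger.)

E[α(G)] ≥ 77/2 ≈ 38.500.


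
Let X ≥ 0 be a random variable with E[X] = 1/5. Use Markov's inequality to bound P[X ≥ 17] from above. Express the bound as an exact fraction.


μ = E[X] = 1/5, a = 17.
Markov: P[X ≥ 17] ≤ μ/a = (1/5)/17 = 1/85.
Numerically: ≈ 0.011765.
(Since a = 17 > μ = 0.200000, the bound 1/85 is < 1 and informative.)

P[X ≥ 17] ≤ 1/85 ≈ 0.011765.


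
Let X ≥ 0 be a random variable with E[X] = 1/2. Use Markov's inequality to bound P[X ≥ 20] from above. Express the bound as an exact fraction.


μ = E[X] = 1/2, a = 20.
Markov: P[X ≥ 20] ≤ μ/a = (1/2)/20 = 1/40.
Numerically: ≈ 0.0250.
(Since a = 20 > μ = 0.5000, the bound 1/40 is < 1 and informative.)

P[X ≥ 20] ≤ 1/40 ≈ 0.0250.


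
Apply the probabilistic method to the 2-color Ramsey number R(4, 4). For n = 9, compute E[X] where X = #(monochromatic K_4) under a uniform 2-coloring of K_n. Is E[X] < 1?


E[X] = C(9, 4) · 2^{1 − 6} = 126 · 2^{−5} = 126/32.
As a reduced fraction: E[X] = 63/16 ≈ 3.9375000.
Is E[X] < 1? NO.
Since E[X] ≥ 1, the first-moment bound is inconclusive at n = 9; it does NOT by itself certify R(4, 4) > 9.

E[X] = 63/16 ≈ 3.9375000; E[X] ≥ 1; first-moment method inconclusive here.


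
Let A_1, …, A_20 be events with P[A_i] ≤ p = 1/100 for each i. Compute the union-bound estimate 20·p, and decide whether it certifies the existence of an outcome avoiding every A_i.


Union bound: P[∪_{i=1}^{20} A_i] ≤ Σ_i P[A_i] ≤ 20·p = 20·(1/100) = 1/5.
Numerically: 1/5 ≈ 0.200.
Is 1/5 < 1? YES.
Since P[∪ A_i] ≤ 1/5 < 1, the complement has P[∩ A_i^c] ≥ 1 − 1/5 = 4/5 > 0, so some outcome avoids every A_i.

20·p = 1/5 ≈ 0.200; existence CERTIFIED by the union bound.


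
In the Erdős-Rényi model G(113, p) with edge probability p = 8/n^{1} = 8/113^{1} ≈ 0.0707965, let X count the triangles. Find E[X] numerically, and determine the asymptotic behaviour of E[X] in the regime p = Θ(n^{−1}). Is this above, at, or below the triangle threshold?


Number of potential triangles: C(113, 3) = 234136.
Each occurs with probability p³ ≈ (0.0707965)³ ≈ 3.54841683e-04.
By linearity: E[X] = C(113, 3)·p³ ≈ 234136 · 3.54841683e-04 ≈ 83.081212.
Here α = 1, so p = 8/n is exactly at the triangle threshold p ~ 1/n. Asymptotically E[X] → c³/6 = 8³/6 = 256/3 ≈ 85.333333, a bounded constant. In this regime the triangle count is asymptotically Poisson(c³/6).

E[X] ≈ 83.081212; in regime p = Θ(1/n^{1}) E[X] stays bounded (at the triangle threshold p ~ 1/n).


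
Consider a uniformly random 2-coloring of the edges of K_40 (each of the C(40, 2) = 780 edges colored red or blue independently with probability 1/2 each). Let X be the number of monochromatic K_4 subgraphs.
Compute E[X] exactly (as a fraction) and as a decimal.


Let X = Σ_S X_S over the C(40, 4) = 91390 subsets S of size 4, where X_S = 1 if the K_4 on S is monochromatic.
For a fixed S, the K_4 on S has C(4, 2) = 6 edges. P[all 6 edges red] = (1/2)^6, and likewise for blue, so P[monochromatic] = 2·(1/2)^6 = 2^{1 − 6} = 1/32.
By linearity of expectation: E[X] = C(40, 4) · 2^{1 − 6} = 91390 · 1/32 = 45695/16.
Numerically: E[X] ≈ 2855.93750.

E[X] = C(40,4)·2^(1−C(4,2)) = 45695/16 ≈ 2855.93750.


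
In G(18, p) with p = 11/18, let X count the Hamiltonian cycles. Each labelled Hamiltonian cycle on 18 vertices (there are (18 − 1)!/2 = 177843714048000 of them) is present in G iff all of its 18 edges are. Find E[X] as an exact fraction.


K_18 has (18 − 1)!/2 = 177843714048000 labelled Hamiltonian cycles.
For each such Hamiltonian cycle H, let X_H = 1 if all 18 edges of H are present in G. Then P[X_H = 1] = p^{18} = (11/18)^{18} = 5559917313492231481/39346408075296537575424.
Summing the indicators: E[X] = Σ_H E[X_H] = 177843714048000 · p^{18} = 177843714048000 · 5559917313492231481/39346408075296537575424 = 82786473808235140223154875/3294258113514384.
Numerically: E[X] ≈ 2.51e+10.

E[X] = 177843714048000 · (11/18)^{18} = 82786473808235140223154875/3294258113514384 ≈ 2.51e+10.


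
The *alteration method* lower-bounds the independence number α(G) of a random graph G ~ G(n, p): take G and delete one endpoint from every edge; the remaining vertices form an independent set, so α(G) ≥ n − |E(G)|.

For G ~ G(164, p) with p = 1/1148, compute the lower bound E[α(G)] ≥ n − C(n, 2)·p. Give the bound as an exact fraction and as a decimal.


E[|E(G)|] = C(164, 2)·p = 13366 · (1/1148) = 163/14.
E[α(G)] ≥ n − E[|E(G)|] = 164 − 163/14 = 2133/14.
Numerically: ≈ 152.357.
(This is only a lower bound; the true E[α(G)] may be larger.)

E[α(G)] ≥ 2133/14 ≈ 152.357.


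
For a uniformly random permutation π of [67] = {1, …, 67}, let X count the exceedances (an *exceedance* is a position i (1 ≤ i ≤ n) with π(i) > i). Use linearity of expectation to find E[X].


Write X = Σ_{i=1}^{67} X_i, where X_i = 1_{π(i) > i}.
For each fixed i, π(i) is uniform over {1, …, 67} (marginal of a uniform permutation), so P[π(i) > i] = (n − i)/n. Summing: Σ_{i=1}^{67} (n − i)/n = (0 + 1 + … + 66)/67 = 67(67 − 1)/(2·67) = (67 − 1)/2.
Hence E[X] = Σ_{i=1}^{67} (67 − i)/67 = 33 ≈ 33.00000.

E[X] = 33 = 33.00000.


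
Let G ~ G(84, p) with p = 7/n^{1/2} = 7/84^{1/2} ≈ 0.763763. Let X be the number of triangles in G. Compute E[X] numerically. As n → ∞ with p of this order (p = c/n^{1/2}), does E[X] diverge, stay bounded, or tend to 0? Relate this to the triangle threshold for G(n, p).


Number of potential triangles: C(84, 3) = 95284.
Each occurs with probability p³ ≈ (0.763763)³ ≈ 4.45528193e-01.
By linearity: E[X] = C(84, 3)·p³ ≈ 95284 · 4.45528193e-01 ≈ 42451.708300.
Since α = 1/2 < 1, p = c/n^{1/2} ≫ 1/n is above the triangle threshold p ~ 1/n. Asymptotically E[X] ~ (c³/6)·n^{3(1−α)} = (7³/6)·n^{1.5} → ∞; triangles are abundant w.h.p.

E[X] ≈ 42451.708300; in regime p = Θ(1/n^{1/2}) E[X] diverges (above the triangle threshold p ~ 1/n).


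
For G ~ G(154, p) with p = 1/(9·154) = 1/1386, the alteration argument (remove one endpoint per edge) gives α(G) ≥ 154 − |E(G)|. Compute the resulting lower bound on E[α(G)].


E[|E(G)|] = C(154, 2)·p = 11781 · (1/1386) = 17/2.
E[α(G)] ≥ n − E[|E(G)|] = 154 − 17/2 = 291/2.
Numerically: ≈ 145.500000.
(This is only a lower bound; the true E[α(G)] may be larger.)

E[α(G)] ≥ 291/2 ≈ 145.500000.


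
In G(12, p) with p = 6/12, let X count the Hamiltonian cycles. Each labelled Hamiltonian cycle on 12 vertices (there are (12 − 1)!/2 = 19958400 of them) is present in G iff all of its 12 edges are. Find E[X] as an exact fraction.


K_12 has (12 − 1)!/2 = 19958400 labelled Hamiltonian cycles.
For each such Hamiltonian cycle H, let X_H = 1 if all 12 edges of H are present in G. Then P[X_H = 1] = p^{12} = (1/2)^{12} = 1/4096.
Summing the indicators: E[X] = Σ_H E[X_H] = 19958400 · p^{12} = 19958400 · 1/4096 = 155925/32.
Numerically: E[X] ≈ 4872.7.

E[X] = 19958400 · (1/2)^{12} = 155925/32 ≈ 4872.7.


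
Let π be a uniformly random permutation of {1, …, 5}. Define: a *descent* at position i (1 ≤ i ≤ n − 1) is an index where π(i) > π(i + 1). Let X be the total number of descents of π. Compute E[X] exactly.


Write X = Σ X_I over i = 1, …, 4, with X_I the indicator of one descent.
There are 4 indicators.
For each fixed i, the pair (π(i), π(i+1)) is a uniformly random ordered pair of distinct values from {1, …, 5}; by symmetry P[π(i) > π(i+1)] = 1/2.
By linearity: E[X] = 4 · (1/2) = (5 − 1) · (1/2) = 2 ≈ 2.00000.

E[X] = 2 = 2.00000.


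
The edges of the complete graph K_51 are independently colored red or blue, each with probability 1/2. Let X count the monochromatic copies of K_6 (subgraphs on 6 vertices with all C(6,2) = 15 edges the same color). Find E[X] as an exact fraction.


Let X = Σ_S X_S over the C(51, 6) = 18009460 subsets S of size 6, where X_S = 1 if the K_6 on S is monochromatic.
For a fixed S, the K_6 on S has C(6, 2) = 15 edges. P[all 15 edges red] = (1/2)^15, and likewise for blue, so P[monochromatic] = 2·(1/2)^15 = 2^{1 − 15} = 1/16384.
By linearity: E[X] = C(51, 6) · 2^{1 − 15} = 18009460 · 1/16384 = 4502365/4096.
Numerically: E[X] ≈ 1099.210205.

E[X] = C(51,6)·2^(1−C(6,2)) = 4502365/4096 ≈ 1099.210205.


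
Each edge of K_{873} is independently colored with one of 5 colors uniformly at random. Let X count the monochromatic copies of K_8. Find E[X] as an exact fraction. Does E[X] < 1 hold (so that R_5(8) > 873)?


E[X] = C(873, 8) · 5^{1 − 28} = 8102594482562031309 · 5^{−27} = 8102594482562031309/7450580596923828125.
As a reduced fraction: E[X] = 8102594482562031309/7450580596923828125 ≈ 1.08751.
Is E[X] < 1? NO.
Since E[X] ≥ 1, the first-moment bound is inconclusive at n = 873; it does NOT by itself certify R_5(8) > 873.

E[X] = 8102594482562031309/7450580596923828125 ≈ 1.08751; E[X] ≥ 1; first-moment method inconclusive here.


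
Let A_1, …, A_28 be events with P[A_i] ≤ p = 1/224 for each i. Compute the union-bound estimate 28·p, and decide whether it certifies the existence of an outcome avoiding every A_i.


Union bound: P[∪_{i=1}^{28} A_i] ≤ Σ_i P[A_i] ≤ 28·p = 28·(1/224) = 1/8.
Numerically: 1/8 ≈ 0.1250000.
Is 1/8 < 1? YES.
Since P[∪ A_i] ≤ 1/8 < 1, the complement has P[∩ A_i^c] ≥ 1 − 1/8 = 7/8 > 0, so some outcome avoids every A_i.

28·p = 1/8 ≈ 0.1250000; existence CERTIFIED by the union bound.


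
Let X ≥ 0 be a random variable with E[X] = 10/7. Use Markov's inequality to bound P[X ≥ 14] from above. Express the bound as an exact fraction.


μ = E[X] = 10/7, a = 14.
Markov: P[X ≥ 14] ≤ μ/a = (10/7)/14 = 5/49.
Numerically: ≈ 0.1020.
(Since a = 14 > μ = 1.4286, the bound 5/49 is < 1 and informative.)

P[X ≥ 14] ≤ 5/49 ≈ 0.1020.


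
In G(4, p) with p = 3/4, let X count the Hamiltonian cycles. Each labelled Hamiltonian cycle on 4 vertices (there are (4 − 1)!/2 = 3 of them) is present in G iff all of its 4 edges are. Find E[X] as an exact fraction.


K_4 has (4 − 1)!/2 = 3 labelled Hamiltonian cycles.
For each such Hamiltonian cycle H, let X_H = 1 if all 4 edges of H are present in G. Then P[X_H = 1] = p^{4} = (3/4)^{4} = 81/256.
By linearity of expectation: E[X] = Σ_H E[X_H] = 3 · p^{4} = 3 · 81/256 = 243/256.
Numerically: E[X] ≈ 0.949219.

E[X] = 3 · (3/4)^{4} = 243/256 ≈ 0.949219.


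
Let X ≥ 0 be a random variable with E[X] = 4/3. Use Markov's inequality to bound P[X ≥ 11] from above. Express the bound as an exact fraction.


μ = E[X] = 4/3, a = 11.
Markov: P[X ≥ 11] ≤ μ/a = (4/3)/11 = 4/33.
Numerically: ≈ 0.12121.
(Since a = 11 > μ = 1.33333, the bound 4/33 is < 1 and informative.)

P[X ≥ 11] ≤ 4/33 ≈ 0.12121.


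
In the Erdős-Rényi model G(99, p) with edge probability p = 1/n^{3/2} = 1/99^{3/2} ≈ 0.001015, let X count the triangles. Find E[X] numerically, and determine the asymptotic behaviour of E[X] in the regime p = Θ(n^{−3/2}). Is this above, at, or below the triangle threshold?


Number of potential triangles: C(99, 3) = 156849.
Each occurs with probability p³ ≈ (0.001015)³ ≈ 1.046265e-09.
By linearity: E[X] = C(99, 3)·p³ ≈ 156849 · 1.046265e-09 ≈ 0.0002.
Since α = 3/2 > 1, p = c/n^{3/2} = o(1/n) is below the triangle threshold p ~ 1/n. Asymptotically E[X] ~ (c³/6)·n^{3(1−α)} = (1³/6)·n^{-1.5} → 0, so by Markov's inequality G has no triangles w.h.p.

E[X] ≈ 0.0002; in regime p = Θ(1/n^{3/2}) E[X] tends to 0 (below the triangle threshold p ~ 1/n).


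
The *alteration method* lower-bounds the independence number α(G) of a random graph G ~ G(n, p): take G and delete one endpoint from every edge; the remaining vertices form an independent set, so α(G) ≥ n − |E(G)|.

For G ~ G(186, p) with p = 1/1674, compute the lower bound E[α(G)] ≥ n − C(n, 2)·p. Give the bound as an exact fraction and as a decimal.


E[|E(G)|] = C(186, 2)·p = 17205 · (1/1674) = 185/18.
E[α(G)] ≥ n − E[|E(G)|] = 186 − 185/18 = 3163/18.
Numerically: ≈ 175.722.
(This is only a lower bound; the true E[α(G)] may be larger.)

E[α(G)] ≥ 3163/18 ≈ 175.722.


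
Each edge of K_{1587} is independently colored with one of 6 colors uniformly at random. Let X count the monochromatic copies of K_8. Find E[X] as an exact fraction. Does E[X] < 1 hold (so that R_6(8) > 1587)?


E[X] = C(1587, 8) · 6^{1 − 28} = 980438554550826798570 · 6^{−27} = 980438554550826798570/1023490369077469249536.
As a reduced fraction: E[X] = 54468808586157044365/56860576059859402752 ≈ 0.9579363.
Is E[X] < 1? YES.
Since E[X] < 1, there exists a 6-coloring of K_{1587} with no monochromatic K_8; hence R_6(8) > 1587.

E[X] = 54468808586157044365/56860576059859402752 ≈ 0.9579363; E[X] < 1, so R_6(8) > 1587.


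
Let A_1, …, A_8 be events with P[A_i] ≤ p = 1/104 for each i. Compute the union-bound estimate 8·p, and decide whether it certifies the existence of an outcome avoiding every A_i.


Union bound: P[∪_{i=1}^{8} A_i] ≤ Σ_i P[A_i] ≤ 8·p = 8·(1/104) = 1/13.
Numerically: 1/13 ≈ 0.07692.
Is 1/13 < 1? YES.
Since P[∪ A_i] ≤ 1/13 < 1, the complement has P[∩ A_i^c] ≥ 1 − 1/13 = 12/13 > 0, so some outcome avoids every A_i.

8·p = 1/13 ≈ 0.07692; existence CERTIFIED by the union bound.


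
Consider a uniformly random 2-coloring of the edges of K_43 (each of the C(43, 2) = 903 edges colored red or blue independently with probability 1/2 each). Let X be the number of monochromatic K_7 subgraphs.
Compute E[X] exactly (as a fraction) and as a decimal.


Let X = Σ_S X_S over the C(43, 7) = 32224114 subsets S of size 7, where X_S = 1 if the K_7 on S is monochromatic.
For a fixed S, the K_7 on S has C(7, 2) = 21 edges. P[all 21 edges red] = (1/2)^21, and likewise for blue, so P[monochromatic] = 2·(1/2)^21 = 2^{1 − 21} = 1/1048576.
By linearity of expectation: E[X] = C(43, 7) · 2^{1 − 21} = 32224114 · 1/1048576 = 16112057/524288.
Numerically: E[X] ≈ 30.7313.

E[X] = C(43,7)·2^(1−C(7,2)) = 16112057/524288 ≈ 30.7313.


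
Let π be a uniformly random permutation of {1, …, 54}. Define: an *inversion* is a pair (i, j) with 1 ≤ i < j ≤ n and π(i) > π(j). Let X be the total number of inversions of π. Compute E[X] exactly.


Write X = Σ X_I over the C(54, 2) = 1431 pairs i < j, with X_I the indicator of one inversion.
There are 1431 indicators.
For each fixed pair i < j, the values π(i) and π(j) are two distinct elements of {1, …, 54} in uniformly random order; by symmetry P[π(i) > π(j)] = 1/2.
By linearity: E[X] = 1431 · (1/2) = C(54, 2) · (1/2) = 1431/2 = 1431/2 ≈ 715.500000.

E[X] = 1431/2 = 715.500000.


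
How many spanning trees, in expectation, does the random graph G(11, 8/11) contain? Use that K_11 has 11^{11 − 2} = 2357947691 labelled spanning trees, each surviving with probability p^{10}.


K_11 has 11^{11 − 2} = 2357947691 labelled spanning trees.
For each such spanning tree H, let X_H = 1 if all 10 edges of H are present in G. Then P[X_H = 1] = p^{10} = (8/11)^{10} = 1073741824/25937424601.
Summing the indicators: E[X] = Σ_H E[X_H] = 2357947691 · p^{10} = 2357947691 · 1073741824/25937424601 = 1073741824/11.
Numerically: E[X] ≈ 9.7613e+07.

E[X] = 2357947691 · (8/11)^{10} = 1073741824/11 ≈ 9.7613e+07.


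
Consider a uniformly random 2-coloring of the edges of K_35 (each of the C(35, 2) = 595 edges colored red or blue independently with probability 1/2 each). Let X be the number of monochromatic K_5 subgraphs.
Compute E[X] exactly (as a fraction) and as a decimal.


Let X = Σ_S X_S over the C(35, 5) = 324632 subsets S of size 5, where X_S = 1 if the K_5 on S is monochromatic.
For a fixed S, the K_5 on S has C(5, 2) = 10 edges. P[all 10 edges red] = (1/2)^10, and likewise for blue, so P[monochromatic] = 2·(1/2)^10 = 2^{1 − 10} = 1/512.
By linearity of expectation: E[X] = C(35, 5) · 2^{1 − 10} = 324632 · 1/512 = 40579/64.
Numerically: E[X] ≈ 634.047.

E[X] = C(35,5)·2^(1−C(5,2)) = 40579/64 ≈ 634.047.


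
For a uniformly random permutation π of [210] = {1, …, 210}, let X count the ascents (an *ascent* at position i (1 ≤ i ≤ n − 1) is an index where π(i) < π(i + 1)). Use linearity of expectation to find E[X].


Write X = Σ X_I over i = 1, …, 209, with X_I the indicator of one ascent.
There are 209 indicators.
For each fixed i, the pair (π(i), π(i+1)) is a uniformly random ordered pair of distinct values from {1, …, 210}; by symmetry P[π(i) < π(i+1)] = 1/2.
By linearity: E[X] = 209 · (1/2) = (210 − 1) · (1/2) = 209/2 ≈ 104.5000.

E[X] = 209/2 = 104.5000.


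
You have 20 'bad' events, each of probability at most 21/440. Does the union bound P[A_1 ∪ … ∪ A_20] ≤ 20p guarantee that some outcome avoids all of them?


Union bound: P[∪_{i=1}^{20} A_i] ≤ Σ_i P[A_i] ≤ 20·p = 20·(21/440) = 21/22.
Numerically: 21/22 ≈ 0.9545.
Is 21/22 < 1? YES.
Since P[∪ A_i] ≤ 21/22 < 1, the complement has P[∩ A_i^c] ≥ 1 − 21/22 = 1/22 > 0, so some outcome avoids every A_i.

20·p = 21/22 ≈ 0.9545; existence CERTIFIED by the union bound.


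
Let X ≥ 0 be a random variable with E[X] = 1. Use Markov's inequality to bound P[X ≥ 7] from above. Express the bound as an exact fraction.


μ = E[X] = 1, a = 7.
Markov: P[X ≥ 7] ≤ μ/a = (1)/7 = 1/7.
Numerically: ≈ 0.14286.
(Since a = 7 > μ = 1.00000, the bound 1/7 is < 1 and informative.)

P[X ≥ 7] ≤ 1/7 ≈ 0.14286.


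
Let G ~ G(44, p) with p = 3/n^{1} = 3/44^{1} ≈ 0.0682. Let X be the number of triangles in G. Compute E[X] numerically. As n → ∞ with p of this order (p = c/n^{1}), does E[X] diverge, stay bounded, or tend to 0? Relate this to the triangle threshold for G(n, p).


Number of potential triangles: C(44, 3) = 13244.
Each occurs with probability p³ ≈ (0.0682)³ ≈ 3.16961e-04.
By linearity: E[X] = C(44, 3)·p³ ≈ 13244 · 3.16961e-04 ≈ 4.198.
Here α = 1, so p = 3/n is exactly at the triangle threshold p ~ 1/n. Asymptotically E[X] → c³/6 = 3³/6 = 9/2 ≈ 4.500, a bounded constant. In this regime the triangle count is asymptotically Poisson(c³/6).

E[X] ≈ 4.198; in regime p = Θ(1/n^{1}) E[X] stays bounded (at the triangle threshold p ~ 1/n).


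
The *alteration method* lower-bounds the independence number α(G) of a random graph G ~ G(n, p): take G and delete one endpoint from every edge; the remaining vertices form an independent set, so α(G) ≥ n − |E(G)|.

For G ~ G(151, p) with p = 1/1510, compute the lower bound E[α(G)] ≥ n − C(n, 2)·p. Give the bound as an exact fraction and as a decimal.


E[|E(G)|] = C(151, 2)·p = 11325 · (1/1510) = 15/2.
E[α(G)] ≥ n − E[|E(G)|] = 151 − 15/2 = 287/2.
Numerically: ≈ 143.5000.
(This is only a lower bound; the true E[α(G)] may be larger.)

E[α(G)] ≥ 287/2 ≈ 143.5000.


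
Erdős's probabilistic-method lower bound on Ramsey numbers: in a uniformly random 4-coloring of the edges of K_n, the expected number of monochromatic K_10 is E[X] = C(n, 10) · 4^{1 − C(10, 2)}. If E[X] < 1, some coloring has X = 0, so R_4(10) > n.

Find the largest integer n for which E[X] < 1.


We need C(n, 10) · 4^{1 − 45} < 1, i.e. C(n, 10) < 4^{45 − 1} = 309485009821345068724781056.
Check values of n near the boundary:
  n = 2017: C(2017, 10) = 300324964434452596180990448; 300324964434452596180990448 < 309485009821345068724781056? YES
  n = 2018: C(2018, 10) = 301820606687612220663963508; 301820606687612220663963508 < 309485009821345068724781056? YES
  n = 2019: C(2019, 10) = 303322949179835278009229628; 303322949179835278009229628 < 309485009821345068724781056? YES
  n = 2020: C(2020, 10) = 304832018578739931133653656; 304832018578739931133653656 < 309485009821345068724781056? YES
  n = 2021: C(2021, 10) = 306347841644770462864800616; 306347841644770462864800616 < 309485009821345068724781056? YES
  n = 2022: C(2022, 10) = 307870445231474093395937796; 307870445231474093395937796 < 309485009821345068724781056? YES
  n = 2023: C(2023, 10) = 309399856285778485315440716; 309399856285778485315440716 < 309485009821345068724781056? YES
  n = 2024: C(2024, 10) = 310936101848269937576192656; 310936101848269937576192656 < 309485009821345068724781056? NO
  n = 2025: C(2025, 10) = 312479209053472269772600560; 312479209053472269772600560 < 309485009821345068724781056? NO
  n = 2026: C(2026, 10) = 314029205130126398094885285; 314029205130126398094885285 < 309485009821345068724781056? NO
The largest n with C(n, 10) < 309485009821345068724781056 is n = 2023 (where E[X] = 77349964071444621328860179/77371252455336267181195264 ≈ 0.99972). Hence R_4(10) > 2023, i.e. R_4(10) ≥ 2024.

Largest n = 2023; hence R_4(10) > 2023.


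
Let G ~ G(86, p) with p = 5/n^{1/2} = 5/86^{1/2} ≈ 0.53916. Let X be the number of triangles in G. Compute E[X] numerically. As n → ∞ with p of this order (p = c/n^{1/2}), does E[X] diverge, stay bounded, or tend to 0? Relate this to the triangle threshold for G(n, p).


Number of potential triangles: C(86, 3) = 102340.
Each occurs with probability p³ ≈ (0.53916)³ ≈ 1.5673368e-01.
By linearity: E[X] = C(86, 3)·p³ ≈ 102340 · 1.5673368e-01 ≈ 16040.12501.
Since α = 1/2 < 1, p = c/n^{1/2} ≫ 1/n is above the triangle threshold p ~ 1/n. Asymptotically E[X] ~ (c³/6)·n^{3(1−α)} = (5³/6)·n^{1.5} → ∞; triangles are abundant w.h.p.

E[X] ≈ 16040.12501; in regime p = Θ(1/n^{1/2}) E[X] diverges (above the triangle threshold p ~ 1/n).


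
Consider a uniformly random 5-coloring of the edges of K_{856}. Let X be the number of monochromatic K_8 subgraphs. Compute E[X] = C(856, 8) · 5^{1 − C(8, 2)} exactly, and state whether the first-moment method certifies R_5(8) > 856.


E[X] = C(856, 8) · 5^{1 − 28} = 6918660634157180775 · 5^{−27} = 6918660634157180775/7450580596923828125.
As a reduced fraction: E[X] = 276746425366287231/298023223876953125 ≈ 0.92861.
Is E[X] < 1? YES.
Since E[X] < 1, there exists a 5-coloring of K_{856} with no monochromatic K_8; hence R_5(8) > 856.

E[X] = 276746425366287231/298023223876953125 ≈ 0.92861; E[X] < 1, so R_5(8) > 856.


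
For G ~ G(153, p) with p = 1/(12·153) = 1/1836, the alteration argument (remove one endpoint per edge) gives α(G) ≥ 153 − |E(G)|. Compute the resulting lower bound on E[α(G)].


E[|E(G)|] = C(153, 2)·p = 11628 · (1/1836) = 19/3.
E[α(G)] ≥ n − E[|E(G)|] = 153 − 19/3 = 440/3.
Numerically: ≈ 146.66667.
(This is only a lower bound; the true E[α(G)] may be larger.)

E[α(G)] ≥ 440/3 ≈ 146.66667.


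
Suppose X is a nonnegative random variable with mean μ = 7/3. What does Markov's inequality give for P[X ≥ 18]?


μ = E[X] = 7/3, a = 18.
Markov: P[X ≥ 18] ≤ μ/a = (7/3)/18 = 7/54.
Numerically: ≈ 0.1296.
(Since a = 18 > μ = 2.3333, the bound 7/54 is < 1 and informative.)

P[X ≥ 18] ≤ 7/54 ≈ 0.1296.


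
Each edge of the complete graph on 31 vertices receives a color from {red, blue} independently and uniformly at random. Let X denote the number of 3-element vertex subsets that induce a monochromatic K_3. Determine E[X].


Let X = Σ_S X_S over the C(31, 3) = 4495 subsets S of size 3, where X_S = 1 if the K_3 on S is monochromatic.
For a fixed S, the K_3 on S has C(3, 2) = 3 edges. P[all 3 edges red] = (1/2)^3, and likewise for blue, so P[monochromatic] = 2·(1/2)^3 = 2^{1 − 3} = 1/4.
By linearity: E[X] = C(31, 3) · 2^{1 − 3} = 4495 · 1/4 = 4495/4.
Numerically: E[X] ≈ 1123.75000.

E[X] = C(31,3)·2^(1−C(3,2)) = 4495/4 ≈ 1123.75000.


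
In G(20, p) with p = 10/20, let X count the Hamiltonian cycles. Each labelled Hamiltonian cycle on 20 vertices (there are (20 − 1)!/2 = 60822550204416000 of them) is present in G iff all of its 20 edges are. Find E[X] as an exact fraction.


K_20 has (20 − 1)!/2 = 60822550204416000 labelled Hamiltonian cycles.
For each such Hamiltonian cycle H, let X_H = 1 if all 20 edges of H are present in G. Then P[X_H = 1] = p^{20} = (1/2)^{20} = 1/1048576.
By linearity of expectation: E[X] = Σ_H E[X_H] = 60822550204416000 · p^{20} = 60822550204416000 · 1/1048576 = 1856156927625/32.
Numerically: E[X] ≈ 5.8005e+10.

E[X] = 60822550204416000 · (1/2)^{20} = 1856156927625/32 ≈ 5.8005e+10.


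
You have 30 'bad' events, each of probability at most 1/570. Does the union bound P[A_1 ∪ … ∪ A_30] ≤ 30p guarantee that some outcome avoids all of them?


Union bound: P[∪_{i=1}^{30} A_i] ≤ Σ_i P[A_i] ≤ 30·p = 30·(1/570) = 1/19.
Numerically: 1/19 ≈ 0.052632.
Is 1/19 < 1? YES.
Since P[∪ A_i] ≤ 1/19 < 1, the complement has P[∩ A_i^c] ≥ 1 − 1/19 = 18/19 > 0, so some outcome avoids every A_i.

30·p = 1/19 ≈ 0.052632; existence CERTIFIED by the union bound.


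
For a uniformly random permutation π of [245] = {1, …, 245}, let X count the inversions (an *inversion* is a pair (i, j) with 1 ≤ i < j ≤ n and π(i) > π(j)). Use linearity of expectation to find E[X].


Write X = Σ X_I over the C(245, 2) = 29890 pairs i < j, with X_I the indicator of one inversion.
There are 29890 indicators.
For each fixed pair i < j, the values π(i) and π(j) are two distinct elements of {1, …, 245} in uniformly random order; by symmetry P[π(i) > π(j)] = 1/2.
By linearity: E[X] = 29890 · (1/2) = C(245, 2) · (1/2) = 29890/2 = 14945 ≈ 14945.000000.

E[X] = 14945 = 14945.000000.


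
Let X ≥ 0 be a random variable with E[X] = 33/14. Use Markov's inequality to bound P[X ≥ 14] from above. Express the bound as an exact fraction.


μ = E[X] = 33/14, a = 14.
Markov: P[X ≥ 14] ≤ μ/a = (33/14)/14 = 33/196.
Numerically: ≈ 0.1684.
(Since a = 14 > μ = 2.3571, the bound 33/196 is < 1 and informative.)

P[X ≥ 14] ≤ 33/196 ≈ 0.1684.


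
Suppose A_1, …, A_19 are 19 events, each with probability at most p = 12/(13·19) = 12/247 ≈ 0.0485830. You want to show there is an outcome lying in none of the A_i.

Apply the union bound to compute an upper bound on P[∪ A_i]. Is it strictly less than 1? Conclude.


Union bound: P[∪_{i=1}^{19} A_i] ≤ Σ_i P[A_i] ≤ 19·p = 19·(12/247) = 12/13.
Numerically: 12/13 ≈ 0.9230769.
Is 12/13 < 1? YES.
Since P[∪ A_i] ≤ 12/13 < 1, the complement has P[∩ A_i^c] ≥ 1 − 12/13 = 1/13 > 0, so some outcome avoids every A_i.

19·p = 12/13 ≈ 0.9230769; existence CERTIFIED by the union bound.


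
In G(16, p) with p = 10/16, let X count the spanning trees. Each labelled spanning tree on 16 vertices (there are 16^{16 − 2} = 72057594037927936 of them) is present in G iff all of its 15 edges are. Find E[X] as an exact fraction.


K_16 has 16^{16 − 2} = 72057594037927936 labelled spanning trees.
For each such spanning tree H, let X_H = 1 if all 15 edges of H are present in G. Then P[X_H = 1] = p^{15} = (5/8)^{15} = 30517578125/35184372088832.
By linearity: E[X] = Σ_H E[X_H] = 72057594037927936 · p^{15} = 72057594037927936 · 30517578125/35184372088832 = 62500000000000.
Numerically: E[X] ≈ 6.25e+13.

E[X] = 72057594037927936 · (5/8)^{15} = 62500000000000 ≈ 6.25e+13.


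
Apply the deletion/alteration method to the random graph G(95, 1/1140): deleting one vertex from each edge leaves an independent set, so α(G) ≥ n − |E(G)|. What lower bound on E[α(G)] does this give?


E[|E(G)|] = C(95, 2)·p = 4465 · (1/1140) = 47/12.
E[α(G)] ≥ n − E[|E(G)|] = 95 − 47/12 = 1093/12.
Numerically: ≈ 91.0833.
(This is only a lower bound; the true E[α(G)] may be larger.)

E[α(G)] ≥ 1093/12 ≈ 91.0833.


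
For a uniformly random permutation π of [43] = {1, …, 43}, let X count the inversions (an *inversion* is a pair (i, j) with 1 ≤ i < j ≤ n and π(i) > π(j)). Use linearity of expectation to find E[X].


Write X = Σ X_I over the C(43, 2) = 903 pairs i < j, with X_I the indicator of one inversion.
There are 903 indicators.
For each fixed pair i < j, the values π(i) and π(j) are two distinct elements of {1, …, 43} in uniformly random order; by symmetry P[π(i) > π(j)] = 1/2.
By linearity: E[X] = 903 · (1/2) = C(43, 2) · (1/2) = 903/2 = 903/2 ≈ 451.500.

E[X] = 903/2 = 451.500.


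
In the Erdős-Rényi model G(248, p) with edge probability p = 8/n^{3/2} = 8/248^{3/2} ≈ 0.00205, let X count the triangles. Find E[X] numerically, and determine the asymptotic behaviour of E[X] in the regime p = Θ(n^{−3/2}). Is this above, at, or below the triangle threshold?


Number of potential triangles: C(248, 3) = 2511496.
Each occurs with probability p³ ≈ (0.00205)³ ≈ 8.59483e-09.
By linearity: E[X] = C(248, 3)·p³ ≈ 2511496 · 8.59483e-09 ≈ 0.022.
Since α = 3/2 > 1, p = c/n^{3/2} = o(1/n) is below the triangle threshold p ~ 1/n. Asymptotically E[X] ~ (c³/6)·n^{3(1−α)} = (8³/6)·n^{-1.5} → 0, so by Markov's inequality G has no triangles w.h.p.

E[X] ≈ 0.022; in regime p = Θ(1/n^{3/2}) E[X] tends to 0 (below the triangle threshold p ~ 1/n).


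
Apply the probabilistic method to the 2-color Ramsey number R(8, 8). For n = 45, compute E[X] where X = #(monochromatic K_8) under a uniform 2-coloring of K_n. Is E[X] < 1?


E[X] = C(45, 8) · 2^{1 − 28} = 215553195 · 2^{−27} = 215553195/134217728.
As a reduced fraction: E[X] = 215553195/134217728 ≈ 1.605996.
Is E[X] < 1? NO.
Since E[X] ≥ 1, the first-moment bound is inconclusive at n = 45; it does NOT by itself certify R(8, 8) > 45.

E[X] = 215553195/134217728 ≈ 1.605996; E[X] ≥ 1; first-moment method inconclusive here.


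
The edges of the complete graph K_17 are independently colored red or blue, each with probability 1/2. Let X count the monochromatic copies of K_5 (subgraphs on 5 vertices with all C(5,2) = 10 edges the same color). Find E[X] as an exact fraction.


Let X = Σ_S X_S over the C(17, 5) = 6188 subsets S of size 5, where X_S = 1 if the K_5 on S is monochromatic.
For a fixed S, the K_5 on S has C(5, 2) = 10 edges. P[all 10 edges red] = (1/2)^10, and likewise for blue, so P[monochromatic] = 2·(1/2)^10 = 2^{1 − 10} = 1/512.
Summing: E[X] = C(17, 5) · 2^{1 − 10} = 6188 · 1/512 = 1547/128.
Numerically: E[X] ≈ 12.0859.

E[X] = C(17,5)·2^(1−C(5,2)) = 1547/128 ≈ 12.0859.
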